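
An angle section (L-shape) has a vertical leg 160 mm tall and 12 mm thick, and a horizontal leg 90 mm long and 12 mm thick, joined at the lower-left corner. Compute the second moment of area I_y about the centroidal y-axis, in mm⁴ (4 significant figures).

I_y ≈ 1.772 × 10⁶ mm⁴

Treat the section as a set of non-overlapping primitives; coordinates are from the bounding-box lower-left.
Vertical leg: 12 × 160, A = 1 920 mm², x = 6 mm, Ī = 23 040 mm⁴.
Horizontal leg (remainder): 78 × 12, A = 936 mm², x = 51 mm, Ī = 474 552 mm⁴.
Centroid: x̄ = ΣA·x / ΣA = 20.7479 mm.
Transfer each piece to the centroidal y-axis using Ī + A·d² with d = x − 20.7479:
  vertical leg: d = -14.7479 mm → contributes +440 641 mm⁴
  horizontal leg (remainder): d = 30.2521 mm → contributes +1 331 169 mm⁴
Total I = 1 771 810 mm⁴.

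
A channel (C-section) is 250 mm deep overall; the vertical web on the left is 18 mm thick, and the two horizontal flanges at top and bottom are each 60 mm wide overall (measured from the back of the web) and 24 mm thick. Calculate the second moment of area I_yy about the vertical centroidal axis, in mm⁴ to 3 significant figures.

Split into non-overlapping primitives; take the origin at the lower-left of the bounding box.
Web: 18 × 250, A = 4 500 mm², x = 9 mm, Ī = 121 500 mm⁴.
Top flange (beyond web): 42 × 24, A = 1 008 mm², x = 39 mm, Ī = 148 176 mm⁴.
Bottom flange (beyond web): 42 × 24, A = 1 008 mm², x = 39 mm, Ī = 148 176 mm⁴.
Centroid: x̄ = ΣA·x / ΣA = 18.282 mm.
Transfer each piece to the vertical centroidal axis using Ī + A·d² with d = x − 18.282:
  web: d = -9.2818 mm → contributes +509 180 mm⁴
  top flange (beyond web): d = 20.718 mm → contributes +580 855 mm⁴
  bottom flange (beyond web): d = 20.718 mm → contributes +580 855 mm⁴
Total I = 1 670 891 mm⁴.

I_yy ≈ 1.67 × 10⁶ mm⁴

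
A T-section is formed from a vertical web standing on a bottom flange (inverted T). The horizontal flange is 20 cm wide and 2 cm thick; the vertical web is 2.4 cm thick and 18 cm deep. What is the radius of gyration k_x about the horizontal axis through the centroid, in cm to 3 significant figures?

Decompose the section into non-overlapping parts with the origin at the bottom-left of its bounding rectangle.
Flange: 20 × 2, A = 40 cm², y = 1 cm, Ī = 13.333 cm⁴.
Web: 2.4 × 18, A = 43.2 cm², y = 11 cm, Ī = 1166.4 cm⁴.
Centroid: ȳ = ΣA·y / ΣA = 6.1923 cm.
Transfer each piece to the horizontal axis through the centroid using Ī + A·d² with d = y − 6.1923:
  flange: d = -5.1923 cm → contributes +1091.7 cm⁴
  web: d = 4.8077 cm → contributes +2164.9 cm⁴
Total I = 3256.7 cm⁴.
Radius of gyration: k = √(I/A) = √(3256.7 / 83.2) = 6.2564 cm.

k_x ≈ 6.26 cm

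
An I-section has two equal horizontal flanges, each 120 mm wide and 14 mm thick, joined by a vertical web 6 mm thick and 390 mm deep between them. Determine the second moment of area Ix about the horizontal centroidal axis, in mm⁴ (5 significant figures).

Break the section into simple shapes (no overlaps), measuring from the bottom-left corner of the bounding box.
Bottom flange: 120 × 14, A = 1 680 mm², y = 7 mm, Ī = 27 440 mm⁴.
Web: 6 × 390, A = 2 340 mm², y = 209 mm, Ī = 29 659 500 mm⁴.
Top flange: 120 × 14, A = 1 680 mm², y = 411 mm, Ī = 27 440 mm⁴.
By symmetry the centroid is at mid-height, ȳ = 209 mm.
Transfer each piece to the horizontal centroidal axis using Ī + A·d² with d = y − 209:
  bottom flange: d = -202 mm → contributes +68 578 160 mm⁴
  web: d = 0 mm → contributes +29 659 500 mm⁴
  top flange: d = 202 mm → contributes +68 578 160 mm⁴
Total I = 166 815 820 mm⁴.

Ix ≈ 1.6682 × 10⁸ mm⁴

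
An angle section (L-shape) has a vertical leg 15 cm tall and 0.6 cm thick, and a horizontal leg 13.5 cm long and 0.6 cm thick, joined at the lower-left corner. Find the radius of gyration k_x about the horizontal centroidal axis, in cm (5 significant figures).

k_x ≈ 4.7939 cm

Treat the section as a set of non-overlapping primitives; coordinates are from the bounding-box lower-left.
Vertical leg: 0.6 × 15, A = 9 cm², y = 7.5 cm, Ī = 168.75 cm⁴.
Horizontal leg (remainder): 12.9 × 0.6, A = 7.74 cm², y = 0.3 cm, Ī = 0.2322 cm⁴.
Centroid: ȳ = ΣA·y / ΣA = 4.170968 cm.
Transfer each piece to the horizontal centroidal axis using Ī + A·d² with d = y − 4.170968:
  vertical leg: d = 3.329032 cm → contributes +268.4921 cm⁴
  horizontal leg (remainder): d = -3.870968 cm → contributes +116.2114 cm⁴
Total I = 384.7035 cm⁴.
Radius of gyration: k = √(I/A) = √(384.7035 / 16.74) = 4.79386 cm.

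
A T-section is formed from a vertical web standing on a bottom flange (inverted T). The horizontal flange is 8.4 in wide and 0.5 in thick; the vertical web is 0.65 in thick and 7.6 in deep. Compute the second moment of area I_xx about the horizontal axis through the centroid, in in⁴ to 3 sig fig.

I_xx ≈ 61.1 in⁴

Break the section into simple shapes (no overlaps), measuring from the bottom-left corner of the bounding box.
Flange: 8.4 × 0.5, A = 4.2 in², y = 0.25 in, Ī = 0.0875 in⁴.
Web: 0.65 × 7.6, A = 4.94 in², y = 4.3 in, Ī = 23.778 in⁴.
Centroid: ȳ = ΣA·y / ΣA = 2.4389 in.
Transfer each piece to the horizontal axis through the centroid using Ī + A·d² with d = y − 2.4389:
  flange: d = -2.1889 in → contributes +20.212 in⁴
  web: d = 1.8611 in → contributes +40.888 in⁴
Total I = 61.099 in⁴.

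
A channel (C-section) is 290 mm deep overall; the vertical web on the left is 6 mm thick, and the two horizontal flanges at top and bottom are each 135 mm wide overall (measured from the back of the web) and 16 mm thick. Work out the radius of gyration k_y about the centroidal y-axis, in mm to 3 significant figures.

k_y ≈ 43.9 mm

Split into non-overlapping primitives; take the origin at the lower-left of the bounding box.
Web: 6 × 290, A = 1 740 mm², x = 3 mm, Ī = 5 220 mm⁴.
Top flange (beyond web): 129 × 16, A = 2 064 mm², x = 70.5 mm, Ī = 2 862 252 mm⁴.
Bottom flange (beyond web): 129 × 16, A = 2 064 mm², x = 70.5 mm, Ī = 2 862 252 mm⁴.
Centroid: x̄ = ΣA·x / ΣA = 50.485 mm.
Transfer each piece to the centroidal y-axis using Ī + A·d² with d = x − 50.485:
  web: d = -47.485 mm → contributes +3 928 560 mm⁴
  top flange (beyond web): d = 20.015 mm → contributes +3 689 119 mm⁴
  bottom flange (beyond web): d = 20.015 mm → contributes +3 689 119 mm⁴
Total I = 11 306 798 mm⁴.
Radius of gyration: k = √(I/A) = √(11 306 798 / 5 868) = 43.896 mm.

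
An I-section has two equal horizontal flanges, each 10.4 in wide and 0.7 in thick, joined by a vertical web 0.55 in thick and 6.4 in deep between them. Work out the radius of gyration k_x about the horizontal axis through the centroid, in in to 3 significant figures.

Decompose the section into non-overlapping parts with the origin at the bottom-left of its bounding rectangle.
Bottom flange: 10.4 × 0.7, A = 7.28 in², y = 0.35 in, Ī = 0.29727 in⁴.
Web: 0.55 × 6.4, A = 3.52 in², y = 3.9 in, Ī = 12.015 in⁴.
Top flange: 10.4 × 0.7, A = 7.28 in², y = 7.45 in, Ī = 0.29727 in⁴.
By symmetry the centroid is at mid-height, ȳ = 3.9 in.
Transfer each piece to the horizontal axis through the centroid using Ī + A·d² with d = y − 3.9:
  bottom flange: d = -3.55 in → contributes +92.043 in⁴
  web: d = 0 in → contributes +12.015 in⁴
  top flange: d = 3.55 in → contributes +92.043 in⁴
Total I = 196.1 in⁴.
Radius of gyration: k = √(I/A) = √(196.1 / 18.08) = 3.2934 in.

k_x ≈ 3.29 in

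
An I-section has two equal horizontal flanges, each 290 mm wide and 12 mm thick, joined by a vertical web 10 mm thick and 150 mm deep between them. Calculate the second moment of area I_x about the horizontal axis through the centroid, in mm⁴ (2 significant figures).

Break the section into simple shapes (no overlaps), measuring from the bottom-left corner of the bounding box.
Bottom flange: 290 × 12, A = 3 480 mm², y = 6 mm, Ī = 41 760 mm⁴.
Web: 10 × 150, A = 1 500 mm², y = 87 mm, Ī = 2 812 500 mm⁴.
Top flange: 290 × 12, A = 3 480 mm², y = 168 mm, Ī = 41 760 mm⁴.
By symmetry the centroid is at mid-height, ȳ = 87 mm.
Transfer each piece to the horizontal axis through the centroid using Ī + A·d² with d = y − 87:
  bottom flange: d = -81 mm → contributes +22 874 040 mm⁴
  web: d = 0 mm → contributes +2 812 500 mm⁴
  top flange: d = 81 mm → contributes +22 874 040 mm⁴
Total I = 48 560 580 mm⁴.

I_x ≈ 4.9 × 10⁷ mm⁴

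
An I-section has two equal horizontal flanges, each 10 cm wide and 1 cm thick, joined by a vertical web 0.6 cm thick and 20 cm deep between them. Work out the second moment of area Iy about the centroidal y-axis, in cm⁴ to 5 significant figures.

Split into non-overlapping primitives; take the origin at the lower-left of the bounding box.
Bottom flange: 10 × 1, A = 10 cm², x = 5 cm, Ī = 83.33333 cm⁴.
Web: 0.6 × 20, A = 12 cm², x = 5 cm, Ī = 0.36 cm⁴.
Top flange: 10 × 1, A = 10 cm², x = 5 cm, Ī = 83.33333 cm⁴.
By symmetry the centroid is at mid-width, x̄ = 5 cm.
All pieces are centred on the centroidal y-axis, so I = ΣĪ = 167.0267 cm⁴.

Iy ≈ 167.03 cm⁴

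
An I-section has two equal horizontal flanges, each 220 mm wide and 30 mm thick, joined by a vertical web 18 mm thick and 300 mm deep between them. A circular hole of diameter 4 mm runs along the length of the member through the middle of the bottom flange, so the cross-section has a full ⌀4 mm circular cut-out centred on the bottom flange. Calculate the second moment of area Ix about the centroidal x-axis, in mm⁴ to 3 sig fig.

Treat the section as a set of non-overlapping primitives; coordinates are from the bounding-box lower-left.
Bottom flange: 220 × 30, A = 6 600 mm², y = 15 mm, Ī = 495 000 mm⁴.
Web: 18 × 300, A = 5 400 mm², y = 180 mm, Ī = 40 500 000 mm⁴.
Top flange: 220 × 30, A = 6 600 mm², y = 345 mm, Ī = 495 000 mm⁴.
Hole (subtracted): ⌀4, A = 12.566 mm², y = 15 mm, Ī = 12.566 mm⁴.
Centroid: ȳ = ΣA·y / ΣA = 180.11 mm.
Transfer each piece to the centroidal x-axis using Ī + A·d² with d = y − 180.11:
  bottom flange: d = -165.11 mm → contributes +180 423 041 mm⁴
  web: d = -0.11155 mm → contributes +40 500 067 mm⁴
  top flange: d = 164.89 mm → contributes +179 937 124 mm⁴
  hole: d = -165.11 mm → contributes −342 595 mm⁴
Total I = 400 517 637 mm⁴.

Ix ≈ 4.01 × 10⁸ mm⁴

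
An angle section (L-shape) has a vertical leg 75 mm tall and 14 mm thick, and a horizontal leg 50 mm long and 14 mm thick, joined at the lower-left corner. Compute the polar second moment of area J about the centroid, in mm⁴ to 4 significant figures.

Break the section into simple shapes (no overlaps), measuring from the bottom-left corner of the bounding box.
Vertical leg: 14 × 75, A = 1 050 mm², y = 37.5 mm, Ī = 492 188 mm⁴.
Horizontal leg (remainder): 36 × 14, A = 504 mm², y = 7 mm, Ī = 8 232 mm⁴.
Centroid: ȳ = ΣA·y / ΣA = 27.6081 mm.
Transfer each piece to the centroidal x-axis using Ī + A·d² with d = y − 27.6081:
  vertical leg: d = 9.89189 mm → contributes +594 930 mm⁴
  horizontal leg (remainder): d = -20.6081 mm → contributes +222 278 mm⁴
Total I = 817 207 mm⁴.
For the y-axis: x̄ = 15.1081 mm.
Repeating about the centroidal y-axis gives I_y = 284 420 mm⁴.
Polar second moment: J = I_x + I_y = 1 101 627 mm⁴.

J ≈ 1.102 × 10⁶ mm⁴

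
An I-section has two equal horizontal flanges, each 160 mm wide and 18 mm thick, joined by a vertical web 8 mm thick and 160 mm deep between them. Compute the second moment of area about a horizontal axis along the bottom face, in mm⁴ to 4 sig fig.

Break the section into simple shapes (no overlaps), measuring from the bottom-left corner of the bounding box.
Bottom flange: 160 × 18, A = 2 880 mm², y = 9 mm, Ī = 77 760 mm⁴.
Web: 8 × 160, A = 1 280 mm², y = 98 mm, Ī = 2 730 667 mm⁴.
Top flange: 160 × 18, A = 2 880 mm², y = 187 mm, Ī = 77 760 mm⁴.
Transfer each piece to the bottom edge using Ī + A·d² with d = y − 0:
  bottom flange: d = 9 mm → contributes +311 040 mm⁴
  web: d = 98 mm → contributes +15 023 787 mm⁴
  top flange: d = 187 mm → contributes +100 788 480 mm⁴
Total I = 116 123 307 mm⁴.

I_base ≈ 1.161 × 10⁸ mm⁴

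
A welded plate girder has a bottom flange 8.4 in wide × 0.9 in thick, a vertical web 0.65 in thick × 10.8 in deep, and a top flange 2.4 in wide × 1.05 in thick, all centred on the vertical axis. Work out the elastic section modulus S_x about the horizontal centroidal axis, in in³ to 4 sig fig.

Split into non-overlapping primitives; take the origin at the lower-left of the bounding box.
Bottom plate: 8.4 × 0.9, A = 7.56 in², y = 0.45 in, Ī = 0.5103 in⁴.
Web plate: 0.65 × 10.8, A = 7.02 in², y = 6.3 in, Ī = 68.2344 in⁴.
Top plate: 2.4 × 1.05, A = 2.52 in², y = 12.225 in, Ī = 0.231525 in⁴.
Centroid: ȳ = ΣA·y / ΣA = 4.58684 in.
Transfer each piece to the horizontal centroidal axis using Ī + A·d² with d = y − 4.58684:
  bottom plate: d = -4.13684 in → contributes +129.888 in⁴
  web plate: d = 1.71316 in → contributes +88.8375 in⁴
  top plate: d = 7.63816 in → contributes +147.252 in⁴
Total I = 365.978 in⁴.
Extreme fibre distance c = 8.16316 in; S = I/c = 44.8328 in³.

S_x ≈ 44.83 in³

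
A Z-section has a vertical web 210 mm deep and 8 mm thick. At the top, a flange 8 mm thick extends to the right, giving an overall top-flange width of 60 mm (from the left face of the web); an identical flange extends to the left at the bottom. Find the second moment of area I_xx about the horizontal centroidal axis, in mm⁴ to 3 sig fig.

I_xx ≈ 1.47 × 10⁷ mm⁴

Decompose the section into non-overlapping parts with the origin at the bottom-left of its bounding rectangle.
Web: 8 × 210, A = 1 680 mm², y = 105 mm, Ī = 6 174 000 mm⁴.
Top flange (beyond web): 52 × 8, A = 416 mm², y = 206 mm, Ī = 2218.7 mm⁴.
Bottom flange (beyond web): 52 × 8, A = 416 mm², y = 4 mm, Ī = 2218.7 mm⁴.
Centroid: ȳ = ΣA·y / ΣA = 105 mm.
Transfer each piece to the horizontal centroidal axis using Ī + A·d² with d = y − 105:
  web: d = 0 mm → contributes +6 174 000 mm⁴
  top flange (beyond web): d = 101 mm → contributes +4 245 835 mm⁴
  bottom flange (beyond web): d = -101 mm → contributes +4 245 835 mm⁴
Total I = 14 665 669 mm⁴.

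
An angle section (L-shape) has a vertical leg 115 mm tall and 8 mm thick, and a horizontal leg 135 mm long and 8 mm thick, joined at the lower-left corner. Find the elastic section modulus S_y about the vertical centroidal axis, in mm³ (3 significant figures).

Split into non-overlapping primitives; take the origin at the lower-left of the bounding box.
Vertical leg: 8 × 115, A = 920 mm², x = 4 mm, Ī = 4906.7 mm⁴.
Horizontal leg (remainder): 127 × 8, A = 1 016 mm², x = 71.5 mm, Ī = 1 365 589 mm⁴.
Centroid: x̄ = ΣA·x / ΣA = 39.424 mm.
Transfer each piece to the vertical centroidal axis using Ī + A·d² with d = x − 39.424:
  vertical leg: d = -35.424 mm → contributes +1 159 349 mm⁴
  horizontal leg (remainder): d = 32.076 mm → contributes +2 410 949 mm⁴
Total I = 3 570 298 mm⁴.
Extreme fibre distance c = 95.576 mm; S = I/c = 37 355 mm³.

S_y ≈ 3.74 × 10⁴ mm³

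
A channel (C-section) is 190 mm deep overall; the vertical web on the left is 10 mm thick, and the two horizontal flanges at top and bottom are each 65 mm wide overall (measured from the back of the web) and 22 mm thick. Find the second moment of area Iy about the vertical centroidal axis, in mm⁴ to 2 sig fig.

Iy ≈ 1.8 × 10⁶ mm⁴

Decompose the section into non-overlapping parts with the origin at the bottom-left of its bounding rectangle.
Web: 10 × 190, A = 1 900 mm², x = 5 mm, Ī = 15 833 mm⁴.
Top flange (beyond web): 55 × 22, A = 1 210 mm², x = 37.5 mm, Ī = 305 021 mm⁴.
Bottom flange (beyond web): 55 × 22, A = 1 210 mm², x = 37.5 mm, Ī = 305 021 mm⁴.
Centroid: x̄ = ΣA·x / ΣA = 23.21 mm.
Transfer each piece to the vertical centroidal axis using Ī + A·d² with d = x − 23.21:
  web: d = -18.21 mm → contributes +645 606 mm⁴
  top flange (beyond web): d = 14.29 mm → contributes +552 246 mm⁴
  bottom flange (beyond web): d = 14.29 mm → contributes +552 246 mm⁴
Total I = 1 750 097 mm⁴.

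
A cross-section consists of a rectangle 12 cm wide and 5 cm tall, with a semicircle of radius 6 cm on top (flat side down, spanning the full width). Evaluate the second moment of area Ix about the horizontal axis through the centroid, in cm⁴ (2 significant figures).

Treat the section as a set of non-overlapping primitives; coordinates are from the bounding-box lower-left.
Rectangular body: 12 × 5, A = 60 cm², y = 2.5 cm, Ī = 125 cm⁴.
Semicircular cap: semicircle r = 6, A = 56.55 cm², y = 7.546 cm, Ī = 142.2 cm⁴.
Centroid: ȳ = ΣA·y / ΣA = 4.949 cm.
Transfer each piece to the horizontal axis through the centroid using Ī + A·d² with d = y − 4.949:
  rectangular body: d = -2.449 cm → contributes +484.7 cm⁴
  semicircular cap: d = 2.598 cm → contributes +523.9 cm⁴
Total I = 1 009 cm⁴.

Ix ≈ 1000 cm⁴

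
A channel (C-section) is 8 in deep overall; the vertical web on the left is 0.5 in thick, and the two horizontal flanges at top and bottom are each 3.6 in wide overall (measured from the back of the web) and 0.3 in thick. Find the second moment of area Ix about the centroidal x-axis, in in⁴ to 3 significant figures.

Decompose the section into non-overlapping parts with the origin at the bottom-left of its bounding rectangle.
Web: 0.5 × 8, A = 4 in², y = 4 in, Ī = 21.333 in⁴.
Top flange (beyond web): 3.1 × 0.3, A = 0.93 in², y = 7.85 in, Ī = 0.006975 in⁴.
Bottom flange (beyond web): 3.1 × 0.3, A = 0.93 in², y = 0.15 in, Ī = 0.006975 in⁴.
By symmetry the centroid is at mid-height, ȳ = 4 in.
Transfer each piece to the centroidal x-axis using Ī + A·d² with d = y − 4:
  web: d = 0 in → contributes +21.333 in⁴
  top flange (beyond web): d = 3.85 in → contributes +13.792 in⁴
  bottom flange (beyond web): d = -3.85 in → contributes +13.792 in⁴
Total I = 48.917 in⁴.

Ix ≈ 48.9 in⁴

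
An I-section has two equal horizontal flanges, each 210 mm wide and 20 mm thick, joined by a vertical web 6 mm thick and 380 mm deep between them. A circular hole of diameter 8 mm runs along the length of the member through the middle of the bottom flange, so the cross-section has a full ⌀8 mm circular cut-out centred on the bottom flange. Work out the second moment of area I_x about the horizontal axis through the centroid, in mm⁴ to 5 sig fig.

I_x ≈ 3.6170 × 10⁸ mm⁴

Split into non-overlapping primitives; take the origin at the lower-left of the bounding box.
Bottom flange: 210 × 20, A = 4 200 mm², y = 10 mm, Ī = 140 000 mm⁴.
Web: 6 × 380, A = 2 280 mm², y = 210 mm, Ī = 27 436 000 mm⁴.
Top flange: 210 × 20, A = 4 200 mm², y = 410 mm, Ī = 140 000 mm⁴.
Hole (subtracted): ⌀8, A = 50.26548 mm², y = 10 mm, Ī = 201.0619 mm⁴.
Centroid: ȳ = ΣA·y / ΣA = 210.9458 mm.
Transfer each piece to the horizontal axis through the centroid using Ī + A·d² with d = y − 210.9458:
  bottom flange: d = -200.9458 mm → contributes +169 732 621 mm⁴
  web: d = -0.9457524 mm → contributes +27 438 039 mm⁴
  top flange: d = 199.0542 mm → contributes +166 554 893 mm⁴
  hole: d = -200.9458 mm → contributes −2 029 881 mm⁴
Total I = 361 695 672 mm⁴.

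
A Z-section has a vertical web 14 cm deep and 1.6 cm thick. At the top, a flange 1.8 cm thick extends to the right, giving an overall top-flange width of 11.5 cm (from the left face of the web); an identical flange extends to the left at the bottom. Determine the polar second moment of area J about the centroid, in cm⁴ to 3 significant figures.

J ≈ 3180 cm⁴

Decompose the section into non-overlapping parts with the origin at the bottom-left of its bounding rectangle.
Web: 1.6 × 14, A = 22.4 cm², y = 7 cm, Ī = 365.87 cm⁴.
Top flange (beyond web): 9.9 × 1.8, A = 17.82 cm², y = 13.1 cm, Ī = 4.8114 cm⁴.
Bottom flange (beyond web): 9.9 × 1.8, A = 17.82 cm², y = 0.9 cm, Ī = 4.8114 cm⁴.
Centroid: ȳ = ΣA·y / ΣA = 7 cm.
Transfer each piece to the centroidal x-axis using Ī + A·d² with d = y − 7:
  web: d = 0 cm → contributes +365.87 cm⁴
  top flange (beyond web): d = 6.1 cm → contributes +667.89 cm⁴
  bottom flange (beyond web): d = -6.1 cm → contributes +667.89 cm⁴
Total I = 1701.7 cm⁴.
For the y-axis: x̄ = 10.7 cm.
Repeating about the centroidal y-axis gives I_y = 1474.2 cm⁴.
Polar second moment: J = I_x + I_y = 3175.9 cm⁴.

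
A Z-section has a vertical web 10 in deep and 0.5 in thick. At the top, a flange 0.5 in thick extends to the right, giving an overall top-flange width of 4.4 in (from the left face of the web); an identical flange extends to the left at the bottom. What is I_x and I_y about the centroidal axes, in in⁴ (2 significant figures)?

I_x ≈ 130 in⁴, I_y ≈ 24 in⁴

Split into non-overlapping primitives; take the origin at the lower-left of the bounding box.
Web: 0.5 × 10, A = 5 in², y = 5 in, Ī = 41.67 in⁴.
Top flange (beyond web): 3.9 × 0.5, A = 1.95 in², y = 9.75 in, Ī = 0.04063 in⁴.
Bottom flange (beyond web): 3.9 × 0.5, A = 1.95 in², y = 0.25 in, Ī = 0.04063 in⁴.
Centroid: ȳ = ΣA·y / ΣA = 5 in.
Transfer each piece to the centroidal x-axis using Ī + A·d² with d = y − 5:
  web: d = 0 in → contributes +41.67 in⁴
  top flange (beyond web): d = 4.75 in → contributes +44.04 in⁴
  bottom flange (beyond web): d = -4.75 in → contributes +44.04 in⁴
Total I = 129.7 in⁴.
For the y-axis: x̄ = 4.15 in.
Repeating about the centroidal y-axis gives I_y = 23.92 in⁴.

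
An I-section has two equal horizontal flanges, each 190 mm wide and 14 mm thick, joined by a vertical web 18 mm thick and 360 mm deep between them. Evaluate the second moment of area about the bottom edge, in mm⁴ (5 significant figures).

Split into non-overlapping primitives; take the origin at the lower-left of the bounding box.
Bottom flange: 190 × 14, A = 2 660 mm², y = 7 mm, Ī = 43446.67 mm⁴.
Web: 18 × 360, A = 6 480 mm², y = 194 mm, Ī = 69 984 000 mm⁴.
Top flange: 190 × 14, A = 2 660 mm², y = 381 mm, Ī = 43446.67 mm⁴.
Transfer each piece to the base of the section using Ī + A·d² with d = y − 0:
  bottom flange: d = 7 mm → contributes +173786.7 mm⁴
  web: d = 194 mm → contributes +313 865 280 mm⁴
  top flange: d = 381 mm → contributes +386 171 707 mm⁴
Total I = 700 210 773 mm⁴.

I_base ≈ 7.0021 × 10⁸ mm⁴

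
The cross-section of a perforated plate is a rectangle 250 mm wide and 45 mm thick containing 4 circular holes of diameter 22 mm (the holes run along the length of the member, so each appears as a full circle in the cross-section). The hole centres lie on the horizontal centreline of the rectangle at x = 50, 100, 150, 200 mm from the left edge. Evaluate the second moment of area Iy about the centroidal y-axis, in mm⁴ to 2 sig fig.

Iy ≈ 5.4 × 10⁷ mm⁴

Treat the section as a set of non-overlapping primitives; coordinates are from the bounding-box lower-left.
Plate: 250 × 45, A = 11 250 mm², x = 125 mm, Ī = 58 593 750 mm⁴.
Hole 1 (subtracted): ⌀22, A = 380.1 mm², x = 50 mm, Ī = 11 499 mm⁴.
Hole 2 (subtracted): ⌀22, A = 380.1 mm², x = 100 mm, Ī = 11 499 mm⁴.
Hole 3 (subtracted): ⌀22, A = 380.1 mm², x = 150 mm, Ī = 11 499 mm⁴.
Hole 4 (subtracted): ⌀22, A = 380.1 mm², x = 200 mm, Ī = 11 499 mm⁴.
By symmetry the centroid is at mid-width, x̄ = 125 mm.
Transfer each piece to the centroidal y-axis using Ī + A·d² with d = x − 125:
  plate: d = 0 mm → contributes +58 593 750 mm⁴
  hole 1: d = -75 mm → contributes −2 149 746 mm⁴
  hole 2: d = -25 mm → contributes −249 082 mm⁴
  hole 3: d = 25 mm → contributes −249 082 mm⁴
  hole 4: d = 75 mm → contributes −2 149 746 mm⁴
Total I = 53 796 095 mm⁴.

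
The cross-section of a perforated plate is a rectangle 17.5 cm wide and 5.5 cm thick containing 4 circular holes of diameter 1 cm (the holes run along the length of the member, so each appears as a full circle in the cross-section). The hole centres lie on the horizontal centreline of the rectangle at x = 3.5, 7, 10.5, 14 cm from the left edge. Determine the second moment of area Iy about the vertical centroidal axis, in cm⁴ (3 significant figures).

Iy ≈ 2410 cm⁴

Treat the section as a set of non-overlapping primitives; coordinates are from the bounding-box lower-left.
Plate: 17.5 × 5.5, A = 96.25 cm², x = 8.75 cm, Ī = 2456.4 cm⁴.
Hole 1 (subtracted): ⌀1, A = 0.7854 cm², x = 3.5 cm, Ī = 0.049087 cm⁴.
Hole 2 (subtracted): ⌀1, A = 0.7854 cm², x = 7 cm, Ī = 0.049087 cm⁴.
Hole 3 (subtracted): ⌀1, A = 0.7854 cm², x = 10.5 cm, Ī = 0.049087 cm⁴.
Hole 4 (subtracted): ⌀1, A = 0.7854 cm², x = 14 cm, Ī = 0.049087 cm⁴.
By symmetry the centroid is at mid-width, x̄ = 8.75 cm.
Transfer each piece to the vertical centroidal axis using Ī + A·d² with d = x − 8.75:
  plate: d = 0 cm → contributes +2456.4 cm⁴
  hole 1: d = -5.25 cm → contributes −21.697 cm⁴
  hole 2: d = -1.75 cm → contributes −2.4544 cm⁴
  hole 3: d = 1.75 cm → contributes −2.4544 cm⁴
  hole 4: d = 5.25 cm → contributes −21.697 cm⁴
Total I = 2408.1 cm⁴.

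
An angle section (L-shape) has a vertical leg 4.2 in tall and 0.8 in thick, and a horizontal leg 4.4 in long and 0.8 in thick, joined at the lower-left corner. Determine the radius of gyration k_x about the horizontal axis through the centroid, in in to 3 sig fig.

Break the section into simple shapes (no overlaps), measuring from the bottom-left corner of the bounding box.
Vertical leg: 0.8 × 4.2, A = 3.36 in², y = 2.1 in, Ī = 4.9392 in⁴.
Horizontal leg (remainder): 3.6 × 0.8, A = 2.88 in², y = 0.4 in, Ī = 0.1536 in⁴.
Centroid: ȳ = ΣA·y / ΣA = 1.3154 in.
Transfer each piece to the horizontal axis through the centroid using Ī + A·d² with d = y − 1.3154:
  vertical leg: d = 0.78462 in → contributes +7.0077 in⁴
  horizontal leg (remainder): d = -0.91538 in → contributes +2.5668 in⁴
Total I = 9.5745 in⁴.
Radius of gyration: k = √(I/A) = √(9.5745 / 6.24) = 1.2387 in.

k_x ≈ 1.24 in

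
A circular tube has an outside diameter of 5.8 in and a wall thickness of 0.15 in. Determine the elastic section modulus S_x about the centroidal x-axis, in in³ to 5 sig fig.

Break the section into simple shapes (no overlaps), measuring from the bottom-left corner of the bounding box.
Outer circle: ⌀5.8, A = 26.42079 in², y = 2.9 in, Ī = 55.54972 in⁴.
Bore (subtracted): ⌀5.5, A = 23.75829 in², y = 2.9 in, Ī = 44.91803 in⁴.
By symmetry the centroid is at mid-height, ȳ = 2.9 in.
All pieces are centred on the centroidal x-axis, so I = ΣĪ (holes subtracted) = 10.63169 in⁴.
Extreme fibre distance c = 2.9 in; S = I/c = 3.666102 in³.

S_x ≈ 3.6661 in³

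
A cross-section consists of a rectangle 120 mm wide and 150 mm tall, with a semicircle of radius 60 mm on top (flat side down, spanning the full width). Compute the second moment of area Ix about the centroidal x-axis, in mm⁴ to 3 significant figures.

Split into non-overlapping primitives; take the origin at the lower-left of the bounding box.
Rectangular body: 120 × 150, A = 18 000 mm², y = 75 mm, Ī = 33 750 000 mm⁴.
Semicircular cap: semicircle r = 60, A = 5654.9 mm², y = 175.46 mm, Ī = 1 422 450 mm⁴.
Centroid: ȳ = ΣA·y / ΣA = 99.017 mm.
Transfer each piece to the centroidal x-axis using Ī + A·d² with d = y − 99.017:
  rectangular body: d = -24.017 mm → contributes +44 132 550 mm⁴
  semicircular cap: d = 76.448 mm → contributes +34 471 132 mm⁴
Total I = 78 603 682 mm⁴.

Ix ≈ 7.86 × 10⁷ mm⁴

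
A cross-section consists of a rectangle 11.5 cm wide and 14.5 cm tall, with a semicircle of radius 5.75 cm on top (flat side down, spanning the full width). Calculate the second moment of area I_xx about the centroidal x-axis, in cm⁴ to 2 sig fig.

Decompose the section into non-overlapping parts with the origin at the bottom-left of its bounding rectangle.
Rectangular body: 11.5 × 14.5, A = 166.8 cm², y = 7.25 cm, Ī = 2 922 cm⁴.
Semicircular cap: semicircle r = 5.75, A = 51.93 cm², y = 16.94 cm, Ī = 120 cm⁴.
Centroid: ȳ = ΣA·y / ΣA = 9.551 cm.
Transfer each piece to the centroidal x-axis using Ī + A·d² with d = y − 9.551:
  rectangular body: d = -2.301 cm → contributes +3 805 cm⁴
  semicircular cap: d = 7.389 cm → contributes +2 955 cm⁴
Total I = 6 760 cm⁴.

I_xx ≈ 6800 cm⁴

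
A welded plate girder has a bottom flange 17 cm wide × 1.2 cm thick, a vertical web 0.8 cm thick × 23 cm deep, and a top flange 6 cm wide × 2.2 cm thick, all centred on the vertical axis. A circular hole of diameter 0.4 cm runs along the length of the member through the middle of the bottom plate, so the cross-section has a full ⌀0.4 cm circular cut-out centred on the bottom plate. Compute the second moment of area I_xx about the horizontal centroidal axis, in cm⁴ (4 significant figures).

Decompose the section into non-overlapping parts with the origin at the bottom-left of its bounding rectangle.
Bottom plate: 17 × 1.2, A = 20.4 cm², y = 0.6 cm, Ī = 2.448 cm⁴.
Web plate: 0.8 × 23, A = 18.4 cm², y = 12.7 cm, Ī = 811.133 cm⁴.
Top plate: 6 × 2.2, A = 13.2 cm², y = 25.3 cm, Ī = 5.324 cm⁴.
Hole (subtracted): ⌀0.4, A = 0.125664 cm², y = 0.6 cm, Ī = 0.00125664 cm⁴.
Centroid: ȳ = ΣA·y / ΣA = 11.1771 cm.
Transfer each piece to the horizontal centroidal axis using Ī + A·d² with d = y − 11.1771:
  bottom plate: d = -10.5771 cm → contributes +2284.7 cm⁴
  web plate: d = 1.5229 cm → contributes +853.807 cm⁴
  top plate: d = 14.1229 cm → contributes +2638.15 cm⁴
  hole: d = -10.5771 cm → contributes −14.0599 cm⁴
Total I = 5762.59 cm⁴.

I_xx ≈ 5763 cm⁴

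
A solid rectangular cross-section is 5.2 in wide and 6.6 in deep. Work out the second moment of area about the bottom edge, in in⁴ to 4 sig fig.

I_base ≈ 498.3 in⁴

The section: 5.2 × 6.6, A = 34.32 in², y = 3.3 in, Ī = 124.582 in⁴.
Transfer it to the base of the section using Ī + A·d² with d = y − 0:
  the section: d = 3.3 in → contributes +498.326 in⁴
Total I = 498.326 in⁴.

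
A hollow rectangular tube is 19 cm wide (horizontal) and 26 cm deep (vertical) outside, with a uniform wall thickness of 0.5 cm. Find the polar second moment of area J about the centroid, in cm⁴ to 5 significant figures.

Split into non-overlapping primitives; take the origin at the lower-left of the bounding box.
Outer rectangle: 19 × 26, A = 494 cm², y = 13 cm, Ī = 27828.67 cm⁴.
Inner void (subtracted): 18 × 25, A = 450 cm², y = 13 cm, Ī = 23437.5 cm⁴.
By symmetry the centroid is at mid-height, ȳ = 13 cm.
All pieces are centred on the centroidal x-axis, so I = ΣĪ (holes subtracted) = 4391.167 cm⁴.
Repeating about the centroidal y-axis gives I_y = 2711.167 cm⁴.
Polar second moment: J = I_x + I_y = 7102.333 cm⁴.

J ≈ 7102.3 cm⁴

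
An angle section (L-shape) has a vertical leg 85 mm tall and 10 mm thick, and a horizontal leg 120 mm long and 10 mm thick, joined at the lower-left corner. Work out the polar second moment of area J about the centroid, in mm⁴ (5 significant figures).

Decompose the section into non-overlapping parts with the origin at the bottom-left of its bounding rectangle.
Vertical leg: 10 × 85, A = 850 mm², y = 42.5 mm, Ī = 511770.8 mm⁴.
Horizontal leg (remainder): 110 × 10, A = 1 100 mm², y = 5 mm, Ī = 9166.667 mm⁴.
Centroid: ȳ = ΣA·y / ΣA = 21.34615 mm.
Transfer each piece to the centroidal x-axis using Ī + A·d² with d = y − 21.34615:
  vertical leg: d = 21.15385 mm → contributes +892133.3 mm⁴
  horizontal leg (remainder): d = -16.34615 mm → contributes +303083.1 mm⁴
Total I = 1 195 216 mm⁴.
For the y-axis: x̄ = 38.84615 mm.
Repeating about the centroidal y-axis gives I_y = 2 842 404 mm⁴.
Polar second moment: J = I_x + I_y = 4 037 620 mm⁴.

J ≈ 4.0376 × 10⁶ mm⁴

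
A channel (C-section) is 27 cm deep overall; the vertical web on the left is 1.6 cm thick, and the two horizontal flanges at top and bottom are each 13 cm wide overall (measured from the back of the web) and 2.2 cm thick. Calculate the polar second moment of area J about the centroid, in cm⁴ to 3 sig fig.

J ≈ 1.19 × 10⁴ cm⁴

Break the section into simple shapes (no overlaps), measuring from the bottom-left corner of the bounding box.
Web: 1.6 × 27, A = 43.2 cm², y = 13.5 cm, Ī = 2624.4 cm⁴.
Top flange (beyond web): 11.4 × 2.2, A = 25.08 cm², y = 25.9 cm, Ī = 10.116 cm⁴.
Bottom flange (beyond web): 11.4 × 2.2, A = 25.08 cm², y = 1.1 cm, Ī = 10.116 cm⁴.
By symmetry the centroid is at mid-height, ȳ = 13.5 cm.
Transfer each piece to the centroidal x-axis using Ī + A·d² with d = y − 13.5:
  web: d = 0 cm → contributes +2624.4 cm⁴
  top flange (beyond web): d = 12.4 cm → contributes +3866.4 cm⁴
  bottom flange (beyond web): d = -12.4 cm → contributes +3866.4 cm⁴
Total I = 10 357 cm⁴.
For the y-axis: x̄ = 4.2923 cm.
Repeating about the centroidal y-axis gives I_y = 1533.1 cm⁴.
Polar second moment: J = I_x + I_y = 11 890 cm⁴.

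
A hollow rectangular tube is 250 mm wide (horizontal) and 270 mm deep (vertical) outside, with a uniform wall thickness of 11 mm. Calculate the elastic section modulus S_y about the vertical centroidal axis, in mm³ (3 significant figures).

Break the section into simple shapes (no overlaps), measuring from the bottom-left corner of the bounding box.
Outer rectangle: 250 × 270, A = 67 500 mm², x = 125 mm, Ī = 351 562 500 mm⁴.
Inner void (subtracted): 228 × 248, A = 56 544 mm², x = 125 mm, Ī = 244 948 608 mm⁴.
By symmetry the centroid is at mid-width, x̄ = 125 mm.
All pieces are centred on the vertical centroidal axis, so I = ΣĪ (holes subtracted) = 106 613 892 mm⁴.
Extreme fibre distance c = 125 mm; S = I/c = 852 911 mm³.

S_y ≈ 8.53 × 10⁵ mm³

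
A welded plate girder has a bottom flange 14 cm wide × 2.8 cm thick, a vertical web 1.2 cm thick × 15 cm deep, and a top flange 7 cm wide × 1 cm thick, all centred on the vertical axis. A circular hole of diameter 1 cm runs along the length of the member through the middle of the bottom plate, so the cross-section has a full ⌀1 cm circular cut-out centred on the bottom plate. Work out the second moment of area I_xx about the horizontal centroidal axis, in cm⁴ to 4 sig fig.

I_xx ≈ 2566 cm⁴

Split into non-overlapping primitives; take the origin at the lower-left of the bounding box.
Bottom plate: 14 × 2.8, A = 39.2 cm², y = 1.4 cm, Ī = 25.6107 cm⁴.
Web plate: 1.2 × 15, A = 18 cm², y = 10.3 cm, Ī = 337.5 cm⁴.
Top plate: 7 × 1, A = 7 cm², y = 18.3 cm, Ī = 0.583333 cm⁴.
Hole (subtracted): ⌀1, A = 0.785398 cm², y = 1.4 cm, Ī = 0.0490874 cm⁴.
Centroid: ȳ = ΣA·y / ΣA = 5.79173 cm.
Transfer each piece to the horizontal centroidal axis using Ī + A·d² with d = y − 5.79173:
  bottom plate: d = -4.39173 cm → contributes +781.674 cm⁴
  web plate: d = 4.50827 cm → contributes +703.34 cm⁴
  top plate: d = 12.5083 cm → contributes +1095.78 cm⁴
  hole: d = -4.39173 cm → contributes −15.1973 cm⁴
Total I = 2565.6 cm⁴.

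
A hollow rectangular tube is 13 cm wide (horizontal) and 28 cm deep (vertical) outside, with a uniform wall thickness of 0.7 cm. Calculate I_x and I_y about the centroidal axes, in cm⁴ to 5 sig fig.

Break the section into simple shapes (no overlaps), measuring from the bottom-left corner of the bounding box.
Outer rectangle: 13 × 28, A = 364 cm², y = 14 cm, Ī = 23781.33 cm⁴.
Inner void (subtracted): 11.6 × 26.6, A = 308.56 cm², y = 14 cm, Ī = 18193.73 cm⁴.
By symmetry the centroid is at mid-height, ȳ = 14 cm.
All pieces are centred on the centroidal x-axis, so I = ΣĪ (holes subtracted) = 5587.607 cm⁴.
Repeating about the centroidal y-axis gives I_y = 1666.347 cm⁴.

I_x ≈ 5587.6 cm⁴, I_y ≈ 1666.3 cm⁴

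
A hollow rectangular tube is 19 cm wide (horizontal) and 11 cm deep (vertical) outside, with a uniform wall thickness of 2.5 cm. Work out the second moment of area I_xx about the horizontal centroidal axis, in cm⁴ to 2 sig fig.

I_xx ≈ 1900 cm⁴

Treat the section as a set of non-overlapping primitives; coordinates are from the bounding-box lower-left.
Outer rectangle: 19 × 11, A = 209 cm², y = 5.5 cm, Ī = 2 107 cm⁴.
Inner void (subtracted): 14 × 6, A = 84 cm², y = 5.5 cm, Ī = 252 cm⁴.
By symmetry the centroid is at mid-height, ȳ = 5.5 cm.
All pieces are centred on the horizontal centroidal axis, so I = ΣĪ (holes subtracted) = 1 855 cm⁴.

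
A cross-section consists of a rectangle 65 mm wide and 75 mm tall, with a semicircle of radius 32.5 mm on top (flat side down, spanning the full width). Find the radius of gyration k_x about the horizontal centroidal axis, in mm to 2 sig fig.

Break the section into simple shapes (no overlaps), measuring from the bottom-left corner of the bounding box.
Rectangular body: 65 × 75, A = 4 875 mm², y = 37.5 mm, Ī = 2 285 156 mm⁴.
Semicircular cap: semicircle r = 32.5, A = 1 659 mm², y = 88.79 mm, Ī = 122 452 mm⁴.
Centroid: ȳ = ΣA·y / ΣA = 50.52 mm.
Transfer each piece to the horizontal centroidal axis using Ī + A·d² with d = y − 50.52:
  rectangular body: d = -13.02 mm → contributes +3 112 132 mm⁴
  semicircular cap: d = 38.27 mm → contributes +2 552 308 mm⁴
Total I = 5 664 440 mm⁴.
Radius of gyration: k = √(I/A) = √(5 664 440 / 6 534) = 29.44 mm.

k_x ≈ 29 mm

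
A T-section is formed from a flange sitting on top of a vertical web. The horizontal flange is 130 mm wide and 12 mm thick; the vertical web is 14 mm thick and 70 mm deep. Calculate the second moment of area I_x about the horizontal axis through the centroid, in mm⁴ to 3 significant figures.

Treat the section as a set of non-overlapping primitives; coordinates are from the bounding-box lower-left.
Flange: 130 × 12, A = 1 560 mm², y = 76 mm, Ī = 18 720 mm⁴.
Web: 14 × 70, A = 980 mm², y = 35 mm, Ī = 400 167 mm⁴.
Centroid: ȳ = ΣA·y / ΣA = 60.181 mm.
Transfer each piece to the horizontal axis through the centroid using Ī + A·d² with d = y − 60.181:
  flange: d = 15.819 mm → contributes +409 091 mm⁴
  web: d = -25.181 mm → contributes +1 021 573 mm⁴
Total I = 1 430 663 mm⁴.

I_x ≈ 1.43 × 10⁶ mm⁴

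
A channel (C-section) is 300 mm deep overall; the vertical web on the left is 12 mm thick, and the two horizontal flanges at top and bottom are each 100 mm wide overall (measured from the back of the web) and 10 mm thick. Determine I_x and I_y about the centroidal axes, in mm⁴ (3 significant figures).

I_x ≈ 6.40 × 10⁷ mm⁴, I_y ≈ 4.13 × 10⁶ mm⁴

Treat the section as a set of non-overlapping primitives; coordinates are from the bounding-box lower-left.
Web: 12 × 300, A = 3 600 mm², y = 150 mm, Ī = 27 000 000 mm⁴.
Top flange (beyond web): 88 × 10, A = 880 mm², y = 295 mm, Ī = 7333.3 mm⁴.
Bottom flange (beyond web): 88 × 10, A = 880 mm², y = 5 mm, Ī = 7333.3 mm⁴.
By symmetry the centroid is at mid-height, ȳ = 150 mm.
Transfer each piece to the centroidal x-axis using Ī + A·d² with d = y − 150:
  web: d = 0 mm → contributes +27 000 000 mm⁴
  top flange (beyond web): d = 145 mm → contributes +18 509 333 mm⁴
  bottom flange (beyond web): d = -145 mm → contributes +18 509 333 mm⁴
Total I = 64 018 667 mm⁴.
For the y-axis: x̄ = 22.418 mm.
Repeating about the centroidal y-axis gives I_y = 4 134 211 mm⁴.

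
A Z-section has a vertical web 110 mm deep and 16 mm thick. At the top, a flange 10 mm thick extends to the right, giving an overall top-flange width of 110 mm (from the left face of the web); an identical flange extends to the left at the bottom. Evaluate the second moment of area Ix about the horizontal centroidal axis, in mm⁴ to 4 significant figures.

Ix ≈ 6.490 × 10⁶ mm⁴

Split into non-overlapping primitives; take the origin at the lower-left of the bounding box.
Web: 16 × 110, A = 1 760 mm², y = 55 mm, Ī = 1 774 667 mm⁴.
Top flange (beyond web): 94 × 10, A = 940 mm², y = 105 mm, Ī = 7833.33 mm⁴.
Bottom flange (beyond web): 94 × 10, A = 940 mm², y = 5 mm, Ī = 7833.33 mm⁴.
Centroid: ȳ = ΣA·y / ΣA = 55 mm.
Transfer each piece to the horizontal centroidal axis using Ī + A·d² with d = y − 55:
  web: d = 0 mm → contributes +1 774 667 mm⁴
  top flange (beyond web): d = 50 mm → contributes +2 357 833 mm⁴
  bottom flange (beyond web): d = -50 mm → contributes +2 357 833 mm⁴
Total I = 6 490 333 mm⁴.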